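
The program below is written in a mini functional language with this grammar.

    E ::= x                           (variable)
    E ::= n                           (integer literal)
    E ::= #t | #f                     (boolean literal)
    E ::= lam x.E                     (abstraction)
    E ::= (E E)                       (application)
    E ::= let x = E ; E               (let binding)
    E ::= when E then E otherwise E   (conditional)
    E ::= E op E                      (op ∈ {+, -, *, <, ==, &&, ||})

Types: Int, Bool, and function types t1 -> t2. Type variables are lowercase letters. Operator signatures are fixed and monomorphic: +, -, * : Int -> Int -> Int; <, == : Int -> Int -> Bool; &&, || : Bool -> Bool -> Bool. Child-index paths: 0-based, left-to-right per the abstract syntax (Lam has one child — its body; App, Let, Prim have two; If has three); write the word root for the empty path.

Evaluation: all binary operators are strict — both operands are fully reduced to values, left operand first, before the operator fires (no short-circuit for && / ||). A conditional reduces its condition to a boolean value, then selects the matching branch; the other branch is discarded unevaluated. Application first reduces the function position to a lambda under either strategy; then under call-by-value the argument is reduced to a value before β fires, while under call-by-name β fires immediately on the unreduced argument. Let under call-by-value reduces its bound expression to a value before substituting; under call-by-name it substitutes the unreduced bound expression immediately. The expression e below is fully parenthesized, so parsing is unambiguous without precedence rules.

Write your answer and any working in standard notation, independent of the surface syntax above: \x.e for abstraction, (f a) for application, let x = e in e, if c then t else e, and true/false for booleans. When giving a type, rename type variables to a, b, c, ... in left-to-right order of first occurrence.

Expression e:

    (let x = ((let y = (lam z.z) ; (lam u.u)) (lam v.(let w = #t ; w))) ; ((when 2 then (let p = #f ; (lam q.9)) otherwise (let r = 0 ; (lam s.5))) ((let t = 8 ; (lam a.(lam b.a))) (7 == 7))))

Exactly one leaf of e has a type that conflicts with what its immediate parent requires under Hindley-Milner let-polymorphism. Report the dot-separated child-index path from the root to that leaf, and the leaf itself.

Derivation:
z : a
\z._ : a -> a
let y : forall. a -> a
u : b
\u._ : b -> b
let w : Bool
w : Bool
\v._ : c -> Bool
  unify b -> b ~ (c -> Bool) -> d
  unify b ~ c -> Bool
  unify c -> Bool ~ d
_ _ : c -> Bool
let x : forall. c -> Bool
  unify Int ~ Bool
  FAIL: mismatch Int ~ Bool

Answer: 1.0.0 : 2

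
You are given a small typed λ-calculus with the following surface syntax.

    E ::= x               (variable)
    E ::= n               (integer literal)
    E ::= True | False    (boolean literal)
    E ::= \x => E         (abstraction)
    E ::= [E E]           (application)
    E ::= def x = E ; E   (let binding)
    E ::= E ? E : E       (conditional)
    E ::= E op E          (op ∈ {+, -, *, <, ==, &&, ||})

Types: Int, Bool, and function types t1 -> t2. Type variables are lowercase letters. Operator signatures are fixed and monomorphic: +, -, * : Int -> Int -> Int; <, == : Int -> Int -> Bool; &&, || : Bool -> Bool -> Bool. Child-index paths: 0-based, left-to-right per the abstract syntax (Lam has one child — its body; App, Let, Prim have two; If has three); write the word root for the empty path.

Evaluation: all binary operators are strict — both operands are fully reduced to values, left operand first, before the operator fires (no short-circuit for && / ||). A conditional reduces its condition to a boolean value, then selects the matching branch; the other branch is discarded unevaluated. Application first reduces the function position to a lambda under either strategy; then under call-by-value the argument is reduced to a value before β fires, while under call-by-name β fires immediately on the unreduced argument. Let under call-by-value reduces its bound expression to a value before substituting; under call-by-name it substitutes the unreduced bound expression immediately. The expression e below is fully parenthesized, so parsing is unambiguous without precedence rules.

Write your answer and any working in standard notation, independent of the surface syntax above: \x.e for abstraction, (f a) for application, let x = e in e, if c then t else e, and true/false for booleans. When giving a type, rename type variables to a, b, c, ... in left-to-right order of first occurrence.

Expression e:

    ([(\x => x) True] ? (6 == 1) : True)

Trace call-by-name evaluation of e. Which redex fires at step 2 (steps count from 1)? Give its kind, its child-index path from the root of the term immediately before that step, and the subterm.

Derivation:
step 0: (if ((\x.x) true) then (6 == 1) else true)
step 1: [beta@0] (if true then (6 == 1) else true)
step 2: [if@root] (6 == 1)

Answer: if at root : (if true then (6 == 1) else true)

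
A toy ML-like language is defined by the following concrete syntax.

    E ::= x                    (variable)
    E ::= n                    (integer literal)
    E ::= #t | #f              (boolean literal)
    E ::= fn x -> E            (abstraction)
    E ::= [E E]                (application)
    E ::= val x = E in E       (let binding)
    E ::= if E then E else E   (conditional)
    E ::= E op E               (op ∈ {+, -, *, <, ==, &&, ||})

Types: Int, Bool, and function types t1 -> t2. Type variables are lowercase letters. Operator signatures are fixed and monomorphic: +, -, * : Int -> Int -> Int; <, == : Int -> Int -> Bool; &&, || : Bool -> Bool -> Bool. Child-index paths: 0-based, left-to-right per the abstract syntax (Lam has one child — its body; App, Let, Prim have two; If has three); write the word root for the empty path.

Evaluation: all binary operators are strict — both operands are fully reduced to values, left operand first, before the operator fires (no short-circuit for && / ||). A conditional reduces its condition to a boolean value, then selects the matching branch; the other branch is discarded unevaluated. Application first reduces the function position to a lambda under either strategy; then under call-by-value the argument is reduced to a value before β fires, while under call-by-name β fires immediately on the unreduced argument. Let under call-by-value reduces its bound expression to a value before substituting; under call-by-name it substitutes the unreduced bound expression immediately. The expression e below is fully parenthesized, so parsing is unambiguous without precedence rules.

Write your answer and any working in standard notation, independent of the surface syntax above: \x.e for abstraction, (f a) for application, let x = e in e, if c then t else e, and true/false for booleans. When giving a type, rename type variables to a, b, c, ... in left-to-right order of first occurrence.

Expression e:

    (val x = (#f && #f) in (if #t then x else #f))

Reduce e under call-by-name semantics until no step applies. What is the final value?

Derivation:
step 0: (let x = (false && false) in (if true then x else false))
step 1: [let@root] (if true then (false && false) else false)
step 2: [if@root] (false && false)
step 3: [delta@root] false

Answer: false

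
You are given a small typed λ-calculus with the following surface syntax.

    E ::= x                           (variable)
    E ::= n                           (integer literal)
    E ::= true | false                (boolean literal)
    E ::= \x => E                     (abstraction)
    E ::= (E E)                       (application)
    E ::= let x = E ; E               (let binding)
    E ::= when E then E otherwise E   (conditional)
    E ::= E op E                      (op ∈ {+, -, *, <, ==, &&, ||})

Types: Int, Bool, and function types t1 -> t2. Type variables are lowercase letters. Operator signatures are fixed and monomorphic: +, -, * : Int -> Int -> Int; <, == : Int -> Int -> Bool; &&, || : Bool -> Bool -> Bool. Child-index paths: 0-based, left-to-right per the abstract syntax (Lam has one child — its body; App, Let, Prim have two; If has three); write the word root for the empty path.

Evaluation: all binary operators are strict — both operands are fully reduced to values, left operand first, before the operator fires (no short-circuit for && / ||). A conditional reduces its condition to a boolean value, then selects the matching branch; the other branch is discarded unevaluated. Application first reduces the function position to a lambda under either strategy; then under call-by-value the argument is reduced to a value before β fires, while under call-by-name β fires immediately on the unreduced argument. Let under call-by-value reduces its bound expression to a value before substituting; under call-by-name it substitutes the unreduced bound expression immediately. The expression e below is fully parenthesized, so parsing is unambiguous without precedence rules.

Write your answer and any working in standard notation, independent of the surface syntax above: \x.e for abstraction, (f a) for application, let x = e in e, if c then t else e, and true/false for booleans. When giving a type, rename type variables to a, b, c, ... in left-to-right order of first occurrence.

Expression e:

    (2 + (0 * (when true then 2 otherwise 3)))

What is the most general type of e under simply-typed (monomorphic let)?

Trace:
  unify Int ~ Int
  unify Int ~ Int
  unify Bool ~ Bool
  unify Int ~ Int
  unify Int ~ Int
  unify Int ~ Int

Answer: Int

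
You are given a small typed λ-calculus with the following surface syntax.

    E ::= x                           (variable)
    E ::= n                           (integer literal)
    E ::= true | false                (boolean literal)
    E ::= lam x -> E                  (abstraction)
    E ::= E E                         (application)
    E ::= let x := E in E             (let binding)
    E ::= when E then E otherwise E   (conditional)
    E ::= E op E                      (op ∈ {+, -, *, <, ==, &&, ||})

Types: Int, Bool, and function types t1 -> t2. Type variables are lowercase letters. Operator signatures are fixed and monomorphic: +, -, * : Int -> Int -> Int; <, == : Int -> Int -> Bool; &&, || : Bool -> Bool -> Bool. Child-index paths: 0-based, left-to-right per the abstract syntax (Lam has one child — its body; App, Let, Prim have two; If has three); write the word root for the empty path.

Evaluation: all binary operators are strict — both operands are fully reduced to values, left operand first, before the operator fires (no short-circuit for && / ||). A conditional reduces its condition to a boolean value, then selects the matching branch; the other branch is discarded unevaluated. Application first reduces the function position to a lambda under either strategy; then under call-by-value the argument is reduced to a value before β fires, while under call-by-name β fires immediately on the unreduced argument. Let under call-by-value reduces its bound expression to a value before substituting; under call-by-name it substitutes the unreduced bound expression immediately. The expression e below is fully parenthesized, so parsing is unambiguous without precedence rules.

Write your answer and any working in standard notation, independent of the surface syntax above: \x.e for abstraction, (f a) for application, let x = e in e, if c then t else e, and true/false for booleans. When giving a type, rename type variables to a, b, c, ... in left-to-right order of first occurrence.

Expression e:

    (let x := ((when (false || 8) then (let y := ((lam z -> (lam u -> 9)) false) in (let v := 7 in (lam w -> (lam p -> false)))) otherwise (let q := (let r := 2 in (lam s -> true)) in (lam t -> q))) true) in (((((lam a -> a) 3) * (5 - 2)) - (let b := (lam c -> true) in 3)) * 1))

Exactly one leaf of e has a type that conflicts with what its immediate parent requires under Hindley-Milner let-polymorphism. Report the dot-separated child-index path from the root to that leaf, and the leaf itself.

Answer: 0.0.0.1 : 8

Working:
  unify Bool ~ Bool
  unify Int ~ Bool
  FAIL: mismatch Int ~ Bool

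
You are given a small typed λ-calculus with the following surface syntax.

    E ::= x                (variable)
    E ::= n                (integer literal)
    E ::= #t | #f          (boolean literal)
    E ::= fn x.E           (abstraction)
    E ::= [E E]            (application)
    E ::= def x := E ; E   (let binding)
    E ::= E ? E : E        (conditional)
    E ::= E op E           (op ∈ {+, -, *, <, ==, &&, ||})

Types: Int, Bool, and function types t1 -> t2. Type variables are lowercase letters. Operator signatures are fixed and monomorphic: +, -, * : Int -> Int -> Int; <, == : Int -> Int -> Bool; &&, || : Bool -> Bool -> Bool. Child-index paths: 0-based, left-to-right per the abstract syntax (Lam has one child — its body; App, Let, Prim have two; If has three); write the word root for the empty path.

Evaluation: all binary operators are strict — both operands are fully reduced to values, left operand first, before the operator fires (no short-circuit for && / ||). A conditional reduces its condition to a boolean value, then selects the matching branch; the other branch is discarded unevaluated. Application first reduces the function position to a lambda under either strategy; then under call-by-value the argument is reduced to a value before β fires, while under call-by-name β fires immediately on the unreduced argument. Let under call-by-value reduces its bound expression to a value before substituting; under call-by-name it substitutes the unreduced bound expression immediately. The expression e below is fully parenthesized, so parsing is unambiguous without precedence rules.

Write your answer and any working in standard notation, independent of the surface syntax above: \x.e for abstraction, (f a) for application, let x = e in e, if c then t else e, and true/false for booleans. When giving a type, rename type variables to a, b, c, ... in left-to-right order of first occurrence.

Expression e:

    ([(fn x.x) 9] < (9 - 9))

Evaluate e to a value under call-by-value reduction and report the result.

Trace:
step 0: (((\x.x) 9) < (9 - 9))
step 1: [beta@0] (9 < (9 - 9))
step 2: [delta@1] (9 < 0)
step 3: [delta@root] false

Answer: false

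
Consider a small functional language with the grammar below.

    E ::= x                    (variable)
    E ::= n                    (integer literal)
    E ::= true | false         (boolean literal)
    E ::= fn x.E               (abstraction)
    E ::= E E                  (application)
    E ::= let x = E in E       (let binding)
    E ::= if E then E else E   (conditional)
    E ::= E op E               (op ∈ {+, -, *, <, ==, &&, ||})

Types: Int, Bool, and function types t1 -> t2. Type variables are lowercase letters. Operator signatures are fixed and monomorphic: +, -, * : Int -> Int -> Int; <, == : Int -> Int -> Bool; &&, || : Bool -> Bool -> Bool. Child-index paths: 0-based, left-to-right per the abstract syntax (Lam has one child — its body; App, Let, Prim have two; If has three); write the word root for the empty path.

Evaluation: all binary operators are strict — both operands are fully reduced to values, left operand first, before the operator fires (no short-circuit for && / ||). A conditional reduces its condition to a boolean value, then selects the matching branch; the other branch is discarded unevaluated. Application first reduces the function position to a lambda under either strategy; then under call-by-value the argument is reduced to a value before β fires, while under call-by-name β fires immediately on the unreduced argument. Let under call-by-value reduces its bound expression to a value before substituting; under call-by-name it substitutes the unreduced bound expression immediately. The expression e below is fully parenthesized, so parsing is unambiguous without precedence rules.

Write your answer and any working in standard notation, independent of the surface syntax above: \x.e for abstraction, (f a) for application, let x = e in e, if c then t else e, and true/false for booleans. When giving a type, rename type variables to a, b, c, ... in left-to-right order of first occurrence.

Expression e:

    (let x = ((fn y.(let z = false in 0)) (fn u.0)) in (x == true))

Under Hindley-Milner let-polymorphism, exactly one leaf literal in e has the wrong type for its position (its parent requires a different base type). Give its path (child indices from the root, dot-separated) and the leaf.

Derivation:
let z : Bool
\y._ : a -> Int
\u._ : b -> Int
  unify a -> Int ~ (b -> Int) -> c
  unify a ~ b -> Int
  unify Int ~ c
_ _ : Int
let x : Int
x : Int
  unify Int ~ Int
  unify Bool ~ Int
  FAIL: mismatch Bool ~ Int

Answer: 1.1 : true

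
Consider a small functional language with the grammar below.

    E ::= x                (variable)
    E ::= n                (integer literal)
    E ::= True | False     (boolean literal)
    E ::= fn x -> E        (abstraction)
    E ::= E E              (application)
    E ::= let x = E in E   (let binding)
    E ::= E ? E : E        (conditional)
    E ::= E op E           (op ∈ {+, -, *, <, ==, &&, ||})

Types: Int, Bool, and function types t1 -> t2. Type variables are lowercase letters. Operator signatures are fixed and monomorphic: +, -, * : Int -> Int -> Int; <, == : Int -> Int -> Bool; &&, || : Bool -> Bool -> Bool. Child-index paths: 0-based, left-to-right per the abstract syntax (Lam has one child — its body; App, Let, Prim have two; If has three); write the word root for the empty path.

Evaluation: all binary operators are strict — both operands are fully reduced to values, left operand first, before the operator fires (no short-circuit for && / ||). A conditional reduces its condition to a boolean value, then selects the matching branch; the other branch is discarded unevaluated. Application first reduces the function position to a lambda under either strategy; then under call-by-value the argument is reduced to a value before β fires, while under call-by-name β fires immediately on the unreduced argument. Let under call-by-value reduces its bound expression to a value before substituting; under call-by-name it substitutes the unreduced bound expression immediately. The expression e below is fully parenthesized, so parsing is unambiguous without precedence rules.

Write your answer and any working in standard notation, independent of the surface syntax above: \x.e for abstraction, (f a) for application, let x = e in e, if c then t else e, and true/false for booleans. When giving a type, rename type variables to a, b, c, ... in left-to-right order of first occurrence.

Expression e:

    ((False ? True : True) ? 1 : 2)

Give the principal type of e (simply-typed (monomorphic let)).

Derivation:
  unify Bool ~ Bool
  unify Bool ~ Bool
  unify Bool ~ Bool
  unify Int ~ Int

Answer: Int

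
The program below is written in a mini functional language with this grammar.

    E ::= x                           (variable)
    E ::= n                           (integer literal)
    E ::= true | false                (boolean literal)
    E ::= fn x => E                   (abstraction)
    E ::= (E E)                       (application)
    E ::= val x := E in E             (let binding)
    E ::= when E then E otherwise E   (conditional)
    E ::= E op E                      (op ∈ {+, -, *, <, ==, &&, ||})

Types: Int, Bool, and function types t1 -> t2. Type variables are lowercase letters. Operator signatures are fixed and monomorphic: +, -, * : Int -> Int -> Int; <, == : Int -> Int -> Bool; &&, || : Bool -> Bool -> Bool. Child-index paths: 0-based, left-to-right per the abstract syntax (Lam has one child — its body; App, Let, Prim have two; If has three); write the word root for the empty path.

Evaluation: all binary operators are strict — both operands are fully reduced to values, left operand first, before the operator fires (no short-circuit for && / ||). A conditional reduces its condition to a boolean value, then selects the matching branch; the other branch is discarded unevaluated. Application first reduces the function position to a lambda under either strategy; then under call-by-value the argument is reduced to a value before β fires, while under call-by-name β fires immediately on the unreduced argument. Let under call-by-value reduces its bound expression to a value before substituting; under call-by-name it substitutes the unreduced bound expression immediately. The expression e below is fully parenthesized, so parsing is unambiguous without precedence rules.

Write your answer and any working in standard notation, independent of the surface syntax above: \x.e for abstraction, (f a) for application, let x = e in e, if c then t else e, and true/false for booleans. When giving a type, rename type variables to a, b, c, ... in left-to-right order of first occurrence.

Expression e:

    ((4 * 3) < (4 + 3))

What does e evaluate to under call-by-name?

Answer: false

Trace:
step 0: ((4 * 3) < (4 + 3))
step 1: [delta@0] (12 < (4 + 3))
step 2: [delta@1] (12 < 7)
step 3: [delta@root] false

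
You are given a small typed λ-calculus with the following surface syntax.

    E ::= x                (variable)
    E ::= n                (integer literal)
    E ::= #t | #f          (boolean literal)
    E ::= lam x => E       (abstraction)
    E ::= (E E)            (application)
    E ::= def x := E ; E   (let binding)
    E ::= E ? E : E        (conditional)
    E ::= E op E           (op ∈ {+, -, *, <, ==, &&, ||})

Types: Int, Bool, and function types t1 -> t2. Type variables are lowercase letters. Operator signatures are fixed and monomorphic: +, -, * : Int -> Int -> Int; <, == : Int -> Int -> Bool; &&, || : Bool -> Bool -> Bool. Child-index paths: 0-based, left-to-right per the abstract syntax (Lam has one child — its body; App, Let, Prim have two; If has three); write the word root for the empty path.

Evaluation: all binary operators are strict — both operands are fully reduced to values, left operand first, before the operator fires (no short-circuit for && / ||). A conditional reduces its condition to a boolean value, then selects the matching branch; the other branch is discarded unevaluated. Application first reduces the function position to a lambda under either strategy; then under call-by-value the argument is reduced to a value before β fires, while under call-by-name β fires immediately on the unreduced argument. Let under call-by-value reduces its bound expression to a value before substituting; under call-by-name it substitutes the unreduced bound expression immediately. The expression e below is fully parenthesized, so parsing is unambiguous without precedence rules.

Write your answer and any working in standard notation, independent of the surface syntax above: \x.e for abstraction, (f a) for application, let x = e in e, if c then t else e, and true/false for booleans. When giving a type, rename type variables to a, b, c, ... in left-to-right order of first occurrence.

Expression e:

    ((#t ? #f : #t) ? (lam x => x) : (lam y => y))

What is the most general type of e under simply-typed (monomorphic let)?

Trace:
  unify Bool ~ Bool
  unify Bool ~ Bool
  unify Bool ~ Bool
x : a
\x._ : a -> a
y : b
\y._ : b -> b
  unify a -> a ~ b -> b
  unify a ~ b
  unify b ~ b

Answer: a -> a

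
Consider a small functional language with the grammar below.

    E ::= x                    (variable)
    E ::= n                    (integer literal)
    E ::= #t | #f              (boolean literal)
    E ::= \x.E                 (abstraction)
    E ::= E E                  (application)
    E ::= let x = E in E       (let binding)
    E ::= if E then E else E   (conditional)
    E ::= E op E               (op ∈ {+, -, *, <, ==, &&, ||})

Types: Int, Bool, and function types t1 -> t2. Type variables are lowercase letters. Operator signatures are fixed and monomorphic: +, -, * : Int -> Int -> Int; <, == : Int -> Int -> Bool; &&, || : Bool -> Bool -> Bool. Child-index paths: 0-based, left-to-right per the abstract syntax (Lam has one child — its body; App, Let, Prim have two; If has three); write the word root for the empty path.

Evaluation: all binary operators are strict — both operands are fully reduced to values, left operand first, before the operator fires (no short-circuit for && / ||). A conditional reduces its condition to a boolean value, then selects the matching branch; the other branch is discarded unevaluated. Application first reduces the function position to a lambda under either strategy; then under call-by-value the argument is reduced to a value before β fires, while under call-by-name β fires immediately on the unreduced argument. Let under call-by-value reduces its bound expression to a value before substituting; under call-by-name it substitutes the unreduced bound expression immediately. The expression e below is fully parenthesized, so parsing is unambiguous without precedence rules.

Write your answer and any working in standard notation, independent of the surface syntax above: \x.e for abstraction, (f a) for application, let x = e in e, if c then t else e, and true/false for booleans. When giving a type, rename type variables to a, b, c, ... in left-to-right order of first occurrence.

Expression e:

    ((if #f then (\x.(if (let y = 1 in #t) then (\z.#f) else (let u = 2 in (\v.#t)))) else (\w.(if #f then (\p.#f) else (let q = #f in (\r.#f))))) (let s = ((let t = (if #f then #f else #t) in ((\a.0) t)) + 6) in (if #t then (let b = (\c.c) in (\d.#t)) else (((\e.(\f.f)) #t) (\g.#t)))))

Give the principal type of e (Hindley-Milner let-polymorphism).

Answer: a -> Bool

Working:
  unify Bool ~ Bool
let y : Int
  unify Bool ~ Bool
\z._ : b -> Bool
let u : Int
\v._ : c -> Bool
  unify b -> Bool ~ c -> Bool
  unify b ~ c
  unify Bool ~ Bool
\x._ : a -> c -> Bool
  unify Bool ~ Bool
\p._ : e -> Bool
let q : Bool
\r._ : f -> Bool
  unify e -> Bool ~ f -> Bool
  unify e ~ f
  unify Bool ~ Bool
\w._ : d -> f -> Bool
  unify a -> c -> Bool ~ d -> f -> Bool
  unify a ~ d
  unify c -> Bool ~ f -> Bool
  unify c ~ f
  unify Bool ~ Bool
  unify Bool ~ Bool
  unify Bool ~ Bool
let t : Bool
\a._ : g -> Int
t : Bool
  unify g -> Int ~ Bool -> h
  unify g ~ Bool
  unify Int ~ h
_ _ : Int
  unify Int ~ Int
  unify Int ~ Int
let s : Int
  unify Bool ~ Bool
c : i
\c._ : i -> i
let b : forall. i -> i
\d._ : j -> Bool
f : l
\f._ : l -> l
\e._ : k -> l -> l
  unify k -> l -> l ~ Bool -> m
  unify k ~ Bool
  unify l -> l ~ m
_ _ : l -> l
\g._ : n -> Bool
  unify l -> l ~ (n -> Bool) -> o
  unify l ~ n -> Bool
  unify n -> Bool ~ o
_ _ : n -> Bool
  unify j -> Bool ~ n -> Bool
  unify j ~ n
  unify Bool ~ Bool
  unify d -> f -> Bool ~ (n -> Bool) -> p
  unify d ~ n -> Bool
  unify f -> Bool ~ p
_ _ : f -> Bool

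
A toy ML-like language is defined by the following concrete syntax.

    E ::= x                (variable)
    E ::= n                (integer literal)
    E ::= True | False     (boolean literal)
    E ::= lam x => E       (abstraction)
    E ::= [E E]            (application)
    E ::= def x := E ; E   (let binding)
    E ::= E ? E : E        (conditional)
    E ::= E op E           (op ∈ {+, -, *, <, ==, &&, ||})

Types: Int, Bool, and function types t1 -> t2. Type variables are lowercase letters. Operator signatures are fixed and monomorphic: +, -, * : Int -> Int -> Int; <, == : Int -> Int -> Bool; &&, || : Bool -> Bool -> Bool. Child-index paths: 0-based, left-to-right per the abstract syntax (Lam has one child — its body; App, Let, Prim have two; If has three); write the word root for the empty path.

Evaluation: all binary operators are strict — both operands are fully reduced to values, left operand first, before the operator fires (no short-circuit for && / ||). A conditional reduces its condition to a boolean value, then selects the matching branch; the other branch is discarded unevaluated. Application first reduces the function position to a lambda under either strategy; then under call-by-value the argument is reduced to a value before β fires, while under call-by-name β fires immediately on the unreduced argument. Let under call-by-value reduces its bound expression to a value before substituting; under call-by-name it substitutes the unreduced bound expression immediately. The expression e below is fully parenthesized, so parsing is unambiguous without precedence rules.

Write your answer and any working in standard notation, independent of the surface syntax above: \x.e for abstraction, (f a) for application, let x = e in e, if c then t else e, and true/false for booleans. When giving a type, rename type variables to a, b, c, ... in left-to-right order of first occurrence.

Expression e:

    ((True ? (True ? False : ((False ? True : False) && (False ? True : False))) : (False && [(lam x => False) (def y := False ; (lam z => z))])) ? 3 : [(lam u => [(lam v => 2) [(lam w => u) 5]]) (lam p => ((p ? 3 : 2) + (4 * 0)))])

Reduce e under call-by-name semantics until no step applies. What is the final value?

Answer: 2

Trace:
step 0: (if (if true then (if true then false else ((if false then true else false) && (if false then true else false))) else (false && ((\x.false) (let y = false in (\z.z))))) then 3 else ((\u.((\v.2) ((\w.u) 5))) (\p.((if p then 3 else 2) + (4 * 0)))))
step 1: [if@0] (if (if true then false else ((if false then true else false) && (if false then true else false))) then 3 else ((\u.((\v.2) ((\w.u) 5))) (\p.((if p then 3 else 2) + (4 * 0)))))
step 2: [if@0] (if false then 3 else ((\u.((\v.2) ((\w.u) 5))) (\p.((if p then 3 else 2) + (4 * 0)))))
step 3: [if@root] ((\u.((\v.2) ((\w.u) 5))) (\p.((if p then 3 else 2) + (4 * 0))))
step 4: [beta@root] ((\v.2) ((\w.(\p.((if p then 3 else 2) + (4 * 0)))) 5))
step 5: [beta@root] 2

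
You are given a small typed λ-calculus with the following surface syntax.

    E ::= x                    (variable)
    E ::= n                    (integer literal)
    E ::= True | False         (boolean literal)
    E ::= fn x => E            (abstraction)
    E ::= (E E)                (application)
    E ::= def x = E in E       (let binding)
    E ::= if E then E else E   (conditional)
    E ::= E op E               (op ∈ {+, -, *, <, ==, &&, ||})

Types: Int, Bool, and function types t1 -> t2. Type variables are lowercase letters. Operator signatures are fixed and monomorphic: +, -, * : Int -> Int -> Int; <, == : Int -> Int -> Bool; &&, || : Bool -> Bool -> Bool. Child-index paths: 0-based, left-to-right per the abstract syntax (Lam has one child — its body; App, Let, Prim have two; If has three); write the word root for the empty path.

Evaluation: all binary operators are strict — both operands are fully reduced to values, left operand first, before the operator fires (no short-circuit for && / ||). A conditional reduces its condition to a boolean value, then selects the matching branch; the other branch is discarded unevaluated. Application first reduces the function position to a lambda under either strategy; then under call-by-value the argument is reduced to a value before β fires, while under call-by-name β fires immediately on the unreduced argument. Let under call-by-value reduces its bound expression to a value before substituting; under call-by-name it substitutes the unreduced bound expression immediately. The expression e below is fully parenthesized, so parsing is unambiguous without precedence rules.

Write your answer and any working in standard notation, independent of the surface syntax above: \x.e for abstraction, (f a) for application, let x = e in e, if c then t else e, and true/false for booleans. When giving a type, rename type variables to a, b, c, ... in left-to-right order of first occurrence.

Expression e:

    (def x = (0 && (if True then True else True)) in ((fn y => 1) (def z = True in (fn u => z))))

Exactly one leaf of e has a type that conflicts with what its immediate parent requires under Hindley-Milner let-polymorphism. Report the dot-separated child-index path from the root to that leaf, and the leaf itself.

Trace:
  unify Int ~ Bool
  FAIL: mismatch Int ~ Bool

Answer: 0.0 : 0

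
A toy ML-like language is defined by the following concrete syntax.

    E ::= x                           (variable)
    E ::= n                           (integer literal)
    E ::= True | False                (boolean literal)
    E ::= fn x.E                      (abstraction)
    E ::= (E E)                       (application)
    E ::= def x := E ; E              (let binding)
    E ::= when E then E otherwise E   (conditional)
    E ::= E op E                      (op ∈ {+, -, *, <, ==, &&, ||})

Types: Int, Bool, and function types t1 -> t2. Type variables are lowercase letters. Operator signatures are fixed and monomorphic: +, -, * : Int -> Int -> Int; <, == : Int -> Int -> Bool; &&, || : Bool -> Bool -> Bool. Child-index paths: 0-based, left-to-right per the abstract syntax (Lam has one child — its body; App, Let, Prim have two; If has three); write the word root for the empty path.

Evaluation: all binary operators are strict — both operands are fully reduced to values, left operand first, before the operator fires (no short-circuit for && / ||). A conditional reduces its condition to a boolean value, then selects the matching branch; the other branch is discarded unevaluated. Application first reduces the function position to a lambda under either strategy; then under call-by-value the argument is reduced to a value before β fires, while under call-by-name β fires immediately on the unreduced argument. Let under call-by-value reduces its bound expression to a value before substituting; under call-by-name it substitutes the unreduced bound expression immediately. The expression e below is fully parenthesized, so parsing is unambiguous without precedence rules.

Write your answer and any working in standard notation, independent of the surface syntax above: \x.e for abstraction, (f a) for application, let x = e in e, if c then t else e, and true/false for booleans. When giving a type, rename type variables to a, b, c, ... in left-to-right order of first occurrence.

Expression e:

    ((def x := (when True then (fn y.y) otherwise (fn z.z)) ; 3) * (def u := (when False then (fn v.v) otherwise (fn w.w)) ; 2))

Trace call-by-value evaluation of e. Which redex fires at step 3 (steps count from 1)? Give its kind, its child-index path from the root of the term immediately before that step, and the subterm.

Answer: if at 1.0 : (if false then (\v.v) else (\w.w))

Working:
step 0: ((let x = (if true then (\y.y) else (\z.z)) in 3) * (let u = (if false then (\v.v) else (\w.w)) in 2))
step 1: [if@0.0] ((let x = (\y.y) in 3) * (let u = (if false then (\v.v) else (\w.w)) in 2))
step 2: [let@0] (3 * (let u = (if false then (\v.v) else (\w.w)) in 2))
step 3: [if@1.0] (3 * (let u = (\w.w) in 2))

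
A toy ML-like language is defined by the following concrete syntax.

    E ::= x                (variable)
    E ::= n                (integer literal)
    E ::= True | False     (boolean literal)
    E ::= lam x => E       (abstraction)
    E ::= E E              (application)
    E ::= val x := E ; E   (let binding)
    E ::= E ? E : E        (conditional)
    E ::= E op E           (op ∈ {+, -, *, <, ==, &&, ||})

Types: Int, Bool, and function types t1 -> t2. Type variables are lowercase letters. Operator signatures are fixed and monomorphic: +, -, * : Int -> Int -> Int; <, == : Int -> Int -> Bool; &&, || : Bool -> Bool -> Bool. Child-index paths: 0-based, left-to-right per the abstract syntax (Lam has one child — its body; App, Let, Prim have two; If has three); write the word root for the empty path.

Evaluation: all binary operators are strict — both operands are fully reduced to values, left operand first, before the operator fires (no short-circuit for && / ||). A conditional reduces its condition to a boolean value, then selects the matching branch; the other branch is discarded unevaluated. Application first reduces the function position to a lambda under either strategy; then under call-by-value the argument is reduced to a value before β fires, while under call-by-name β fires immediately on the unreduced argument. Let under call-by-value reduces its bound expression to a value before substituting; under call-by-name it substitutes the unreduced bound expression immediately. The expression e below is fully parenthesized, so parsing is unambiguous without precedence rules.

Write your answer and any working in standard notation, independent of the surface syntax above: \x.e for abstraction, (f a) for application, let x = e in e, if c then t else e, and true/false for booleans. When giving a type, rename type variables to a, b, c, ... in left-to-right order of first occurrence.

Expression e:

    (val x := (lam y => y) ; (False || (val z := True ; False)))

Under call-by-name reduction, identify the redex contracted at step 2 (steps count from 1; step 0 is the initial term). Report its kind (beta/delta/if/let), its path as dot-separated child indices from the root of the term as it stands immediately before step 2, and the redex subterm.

Trace:
step 0: (let x = (\y.y) in (false || (let z = true in false)))
step 1: [let@root] (false || (let z = true in false))
step 2: [let@1] (false || false)

Answer: let at 1 : (let z = true in false)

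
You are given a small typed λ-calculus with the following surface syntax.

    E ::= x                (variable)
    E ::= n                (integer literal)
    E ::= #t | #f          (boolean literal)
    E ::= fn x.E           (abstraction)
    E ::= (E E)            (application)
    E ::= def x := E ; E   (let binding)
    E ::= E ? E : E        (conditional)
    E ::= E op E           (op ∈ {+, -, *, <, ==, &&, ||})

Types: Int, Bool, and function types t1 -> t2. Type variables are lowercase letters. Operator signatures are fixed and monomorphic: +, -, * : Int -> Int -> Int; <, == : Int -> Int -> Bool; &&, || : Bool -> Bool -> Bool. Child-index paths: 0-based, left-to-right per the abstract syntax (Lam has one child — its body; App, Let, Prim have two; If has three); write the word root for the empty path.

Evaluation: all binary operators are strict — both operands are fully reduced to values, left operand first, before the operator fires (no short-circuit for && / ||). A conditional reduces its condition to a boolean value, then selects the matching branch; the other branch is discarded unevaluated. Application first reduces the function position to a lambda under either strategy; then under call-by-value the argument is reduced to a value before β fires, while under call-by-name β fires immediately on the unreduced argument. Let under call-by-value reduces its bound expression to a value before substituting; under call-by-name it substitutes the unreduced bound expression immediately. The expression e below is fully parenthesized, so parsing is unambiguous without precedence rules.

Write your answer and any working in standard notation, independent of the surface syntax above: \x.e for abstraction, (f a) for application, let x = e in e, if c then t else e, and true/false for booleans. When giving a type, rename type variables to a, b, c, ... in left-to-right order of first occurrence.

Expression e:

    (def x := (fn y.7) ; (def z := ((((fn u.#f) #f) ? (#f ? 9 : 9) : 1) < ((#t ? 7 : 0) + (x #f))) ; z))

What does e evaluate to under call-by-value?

Derivation:
step 0: (let x = (\y.7) in (let z = ((if ((\u.false) false) then (if false then 9 else 9) else 1) < ((if true then 7 else 0) + (x false))) in z))
step 1: [let@root] (let z = ((if ((\u.false) false) then (if false then 9 else 9) else 1) < ((if true then 7 else 0) + ((\y.7) false))) in z)
step 2: [beta@0.0.0] (let z = ((if false then (if false then 9 else 9) else 1) < ((if true then 7 else 0) + ((\y.7) false))) in z)
step 3: [if@0.0] (let z = (1 < ((if true then 7 else 0) + ((\y.7) false))) in z)
step 4: [if@0.1.0] (let z = (1 < (7 + ((\y.7) false))) in z)
step 5: [beta@0.1.1] (let z = (1 < (7 + 7)) in z)
step 6: [delta@0.1] (let z = (1 < 14) in z)
step 7: [delta@0] (let z = true in z)
step 8: [let@root] true

Answer: true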